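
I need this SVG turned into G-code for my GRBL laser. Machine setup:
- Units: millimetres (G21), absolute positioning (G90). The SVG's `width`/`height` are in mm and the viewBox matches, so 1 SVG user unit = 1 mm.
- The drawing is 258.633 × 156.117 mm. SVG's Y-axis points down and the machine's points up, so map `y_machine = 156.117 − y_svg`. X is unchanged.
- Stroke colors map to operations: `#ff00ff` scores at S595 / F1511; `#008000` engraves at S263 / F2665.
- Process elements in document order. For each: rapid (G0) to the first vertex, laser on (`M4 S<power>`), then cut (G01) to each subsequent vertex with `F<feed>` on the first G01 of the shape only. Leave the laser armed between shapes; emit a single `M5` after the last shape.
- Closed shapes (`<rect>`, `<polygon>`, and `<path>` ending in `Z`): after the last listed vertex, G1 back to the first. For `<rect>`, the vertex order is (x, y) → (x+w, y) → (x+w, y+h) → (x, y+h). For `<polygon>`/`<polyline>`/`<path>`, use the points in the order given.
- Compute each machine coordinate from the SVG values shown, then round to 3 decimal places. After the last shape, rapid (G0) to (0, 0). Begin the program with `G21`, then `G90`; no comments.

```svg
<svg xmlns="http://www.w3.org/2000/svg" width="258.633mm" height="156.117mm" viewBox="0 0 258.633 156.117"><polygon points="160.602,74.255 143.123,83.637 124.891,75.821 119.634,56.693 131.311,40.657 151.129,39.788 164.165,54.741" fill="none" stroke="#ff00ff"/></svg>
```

G21
G90
G0 X160.602 Y81.862
M4 S595
G01 X143.123 Y72.480 F1511
G01 X124.891 Y80.296
G01 X119.634 Y99.424
G01 X131.311 Y115.460
G01 X151.129 Y116.329
G01 X164.165 Y101.376
G01 X160.602 Y81.862
M5
G0 X0.000 Y0.000

Since the viewBox matches the mm dimensions, user units are millimetres directly. The only transform is the Y-flip y_m = 156.117 − y_svg.

Shape 1 is a regular polygon drawn with `<polygon>`. Its stroke #ff00ff means score at S595, F1511. After flipping Y the toolpath is (160.602,81.862) → (143.123,72.480) → (124.891,80.296) → (119.634,99.424) → (131.311,115.460) → (151.129,116.329) → (164.165,101.376) → (160.602,81.862), returning to the start.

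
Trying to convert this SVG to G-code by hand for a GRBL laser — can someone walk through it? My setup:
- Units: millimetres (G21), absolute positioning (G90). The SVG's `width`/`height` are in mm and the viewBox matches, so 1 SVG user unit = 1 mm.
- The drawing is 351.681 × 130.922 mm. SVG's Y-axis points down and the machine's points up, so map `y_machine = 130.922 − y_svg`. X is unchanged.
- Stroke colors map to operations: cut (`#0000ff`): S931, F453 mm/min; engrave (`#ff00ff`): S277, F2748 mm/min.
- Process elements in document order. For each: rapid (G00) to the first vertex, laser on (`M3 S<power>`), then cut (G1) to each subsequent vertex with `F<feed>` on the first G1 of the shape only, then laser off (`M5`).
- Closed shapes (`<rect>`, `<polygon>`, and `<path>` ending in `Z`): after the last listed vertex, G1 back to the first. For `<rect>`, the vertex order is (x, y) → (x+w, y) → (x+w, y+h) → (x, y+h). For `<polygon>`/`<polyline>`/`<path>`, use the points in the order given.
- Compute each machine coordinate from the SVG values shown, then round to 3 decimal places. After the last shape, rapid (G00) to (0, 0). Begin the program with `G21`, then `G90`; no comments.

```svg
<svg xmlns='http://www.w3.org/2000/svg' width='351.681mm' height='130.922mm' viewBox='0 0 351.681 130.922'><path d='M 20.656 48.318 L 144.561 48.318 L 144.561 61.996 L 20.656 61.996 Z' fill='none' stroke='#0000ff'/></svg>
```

1 u = 1 mm; y_m = 130.922 − y.

[1] `<path>` rectangle, #0000ff→cut S931 F453: (20.656,82.604) → (144.561,82.604) → (144.561,68.926) → (20.656,68.926) → (20.656,82.604) (closed)

G21
G90
G00 X20.656 Y82.604
M3 S931
G1 X144.561 Y82.604 F453
G1 X144.561 Y68.926
G1 X20.656 Y68.926
G1 X20.656 Y82.604
M5
G00 X0.000 Y0.000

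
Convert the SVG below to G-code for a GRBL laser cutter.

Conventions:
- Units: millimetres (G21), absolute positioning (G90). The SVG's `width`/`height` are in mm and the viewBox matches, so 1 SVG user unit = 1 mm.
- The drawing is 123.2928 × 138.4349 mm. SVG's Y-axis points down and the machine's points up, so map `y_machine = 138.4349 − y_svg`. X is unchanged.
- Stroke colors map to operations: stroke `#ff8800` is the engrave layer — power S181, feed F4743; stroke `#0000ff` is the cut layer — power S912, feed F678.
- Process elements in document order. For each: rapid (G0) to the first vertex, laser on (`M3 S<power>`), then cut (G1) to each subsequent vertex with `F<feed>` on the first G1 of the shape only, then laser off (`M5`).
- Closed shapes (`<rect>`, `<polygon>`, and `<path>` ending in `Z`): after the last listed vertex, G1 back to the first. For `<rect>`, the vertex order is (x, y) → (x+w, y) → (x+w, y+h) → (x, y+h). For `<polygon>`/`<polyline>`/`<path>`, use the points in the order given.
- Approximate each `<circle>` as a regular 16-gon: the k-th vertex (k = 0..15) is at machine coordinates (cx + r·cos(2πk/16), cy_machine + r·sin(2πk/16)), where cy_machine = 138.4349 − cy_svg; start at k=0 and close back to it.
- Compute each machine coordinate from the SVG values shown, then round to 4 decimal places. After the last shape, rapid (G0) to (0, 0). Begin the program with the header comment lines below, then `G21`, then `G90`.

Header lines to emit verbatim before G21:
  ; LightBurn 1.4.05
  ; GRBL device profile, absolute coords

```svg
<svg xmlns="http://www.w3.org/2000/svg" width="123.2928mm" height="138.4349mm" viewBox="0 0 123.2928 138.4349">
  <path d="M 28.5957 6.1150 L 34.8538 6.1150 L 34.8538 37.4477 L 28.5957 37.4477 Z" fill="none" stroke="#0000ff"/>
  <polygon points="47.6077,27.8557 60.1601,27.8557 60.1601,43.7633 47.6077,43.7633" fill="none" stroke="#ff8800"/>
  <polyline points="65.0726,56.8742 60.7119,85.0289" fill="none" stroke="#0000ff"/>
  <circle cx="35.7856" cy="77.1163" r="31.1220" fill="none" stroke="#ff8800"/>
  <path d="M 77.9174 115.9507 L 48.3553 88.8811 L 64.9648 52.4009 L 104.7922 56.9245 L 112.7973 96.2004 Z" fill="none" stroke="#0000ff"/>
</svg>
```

; LightBurn 1.4.05
; GRBL device profile, absolute coords
G21
G90
G0 X28.5957 Y132.3199
M3 S912
G1 X34.8538 Y132.3199 F678
G1 X34.8538 Y100.9872
G1 X28.5957 Y100.9872
G1 X28.5957 Y132.3199
M5
G0 X47.6077 Y110.5792
M3 S181
G1 X60.1601 Y110.5792 F4743
G1 X60.1601 Y94.6716
G1 X47.6077 Y94.6716
G1 X47.6077 Y110.5792
M5
G0 X65.0726 Y81.5607
M3 S912
G1 X60.7119 Y53.4060 F678
M5
G0 X66.9076 Y61.3186
M3 S181
G1 X64.5386 Y73.2285 F4743
G1 X57.7922 Y83.3252
G1 X47.6955 Y90.0716
G1 X35.7856 Y92.4406
G1 X23.8757 Y90.0716
G1 X13.7790 Y83.3252
G1 X7.0326 Y73.2285
G1 X4.6636 Y61.3186
G1 X7.0326 Y49.4087
G1 X13.7790 Y39.3120
G1 X23.8757 Y32.5656
G1 X35.7856 Y30.1966
G1 X47.6955 Y32.5656
G1 X57.7922 Y39.3120
G1 X64.5386 Y49.4087
G1 X66.9076 Y61.3186
M5
G0 X77.9174 Y22.4842
M3 S912
G1 X48.3553 Y49.5538 F678
G1 X64.9648 Y86.0340
G1 X104.7922 Y81.5104
G1 X112.7973 Y42.2345
G1 X77.9174 Y22.4842
M5
G0 X0.0000 Y0.0000

Since the viewBox matches the mm dimensions, user units are millimetres directly. The only transform is the Y-flip y_m = 138.4349 − y_svg.

Shape 1 is a rectangle drawn with `<path>`. Its stroke #0000ff means cut at S912, F678. After flipping Y the toolpath is (28.5957,132.3199) → (34.8538,132.3199) → (34.8538,100.9872) → (28.5957,100.9872) → (28.5957,132.3199), returning to the start.

Shape 2 is a rectangle drawn with `<polygon>`. Its stroke #ff8800 means engrave at S181, F4743. After flipping Y the toolpath is (47.6077,110.5792) → (60.1601,110.5792) → (60.1601,94.6716) → (47.6077,94.6716) → (47.6077,110.5792), returning to the start.

Shape 3 is a line segment drawn with `<polyline>`. Its stroke #0000ff means cut at S912, F678. After flipping Y the toolpath is (65.0726,81.5607) → (60.7119,53.4060).

Shape 4 is a circle drawn with `<circle>`. Its stroke #ff8800 means engrave at S181, F4743. After flipping Y the toolpath is (66.9076,61.3186) → (64.5386,73.2285) → (57.7922,83.3252) → (47.6955,90.0716) → (35.7856,92.4406) → (23.8757,90.0716) → (13.7790,83.3252) → (7.0326,73.2285) → (4.6636,61.3186) → (7.0326,49.4087) → (13.7790,39.3120) → (23.8757,32.5656) → (35.7856,30.1966) → (47.6955,32.5656) → (57.7922,39.3120) → (64.5386,49.4087) → (66.9076,61.3186), returning to the start.

Shape 5 is a regular polygon drawn with `<path>`. Its stroke #0000ff means cut at S912, F678. After flipping Y the toolpath is (77.9174,22.4842) → (48.3553,49.5538) → (64.9648,86.0340) → (104.7922,81.5104) → (112.7973,42.2345) → (77.9174,22.4842), returning to the start.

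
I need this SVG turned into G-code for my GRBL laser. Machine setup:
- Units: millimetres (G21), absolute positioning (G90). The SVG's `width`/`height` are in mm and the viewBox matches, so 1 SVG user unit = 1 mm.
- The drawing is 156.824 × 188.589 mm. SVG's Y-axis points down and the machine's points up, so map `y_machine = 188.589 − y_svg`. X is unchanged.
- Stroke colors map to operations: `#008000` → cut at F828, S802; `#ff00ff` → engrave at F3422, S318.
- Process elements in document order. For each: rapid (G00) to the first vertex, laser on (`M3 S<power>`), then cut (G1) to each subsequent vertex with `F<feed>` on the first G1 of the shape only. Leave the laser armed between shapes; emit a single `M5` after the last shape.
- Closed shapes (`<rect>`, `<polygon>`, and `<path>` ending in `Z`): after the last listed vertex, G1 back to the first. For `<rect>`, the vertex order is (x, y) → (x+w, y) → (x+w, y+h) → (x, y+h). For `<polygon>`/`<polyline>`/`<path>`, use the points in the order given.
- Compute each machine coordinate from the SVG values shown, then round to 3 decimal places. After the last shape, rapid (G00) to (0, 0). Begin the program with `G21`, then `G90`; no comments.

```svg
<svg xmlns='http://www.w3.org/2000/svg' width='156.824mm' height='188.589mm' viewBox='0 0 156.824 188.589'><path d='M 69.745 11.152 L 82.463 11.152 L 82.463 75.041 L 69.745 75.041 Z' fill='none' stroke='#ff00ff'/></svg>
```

G21
G90
G00 X69.745 Y177.437
M3 S318
G1 X82.463 Y177.437 F3422
G1 X82.463 Y113.548
G1 X69.745 Y113.548
G1 X69.745 Y177.437
M5
G00 X0.000 Y0.000

Since the viewBox matches the mm dimensions, user units are millimetres directly. The only transform is the Y-flip y_m = 188.589 − y_svg.

Shape 1 is a rectangle drawn with `<path>`. Its stroke #ff00ff means engrave at S318, F3422. After flipping Y the toolpath is (69.745,177.437) → (82.463,177.437) → (82.463,113.548) → (69.745,113.548) → (69.745,177.437), returning to the start.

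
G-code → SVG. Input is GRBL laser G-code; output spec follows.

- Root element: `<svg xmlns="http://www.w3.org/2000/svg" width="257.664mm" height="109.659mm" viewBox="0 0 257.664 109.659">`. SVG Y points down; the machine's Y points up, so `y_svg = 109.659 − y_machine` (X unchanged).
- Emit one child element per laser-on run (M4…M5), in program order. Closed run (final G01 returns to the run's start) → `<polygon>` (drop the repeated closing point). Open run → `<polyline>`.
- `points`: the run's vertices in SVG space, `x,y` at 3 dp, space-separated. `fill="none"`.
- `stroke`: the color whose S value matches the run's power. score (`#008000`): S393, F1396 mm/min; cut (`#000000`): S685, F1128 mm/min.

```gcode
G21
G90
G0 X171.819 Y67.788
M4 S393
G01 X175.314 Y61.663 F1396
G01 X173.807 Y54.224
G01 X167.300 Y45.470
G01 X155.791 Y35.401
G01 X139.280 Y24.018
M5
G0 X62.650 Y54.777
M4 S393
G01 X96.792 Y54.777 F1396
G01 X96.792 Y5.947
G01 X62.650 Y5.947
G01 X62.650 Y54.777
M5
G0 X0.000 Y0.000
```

<svg xmlns="http://www.w3.org/2000/svg" width="257.664mm" height="109.659mm" viewBox="0 0 257.664 109.659">
  <polyline points="171.819,41.871 175.314,47.996 173.807,55.435 167.300,64.189 155.791,74.258 139.280,85.641" fill="none" stroke="#008000"/>
  <polygon points="62.650,54.882 96.792,54.882 96.792,103.712 62.650,103.712" fill="none" stroke="#008000"/>
</svg>

y_svg = 109.659 − y_m. Every run uses S393, so all elements get stroke `#008000` (score).

[1] open run; points: 171.819,41.871 175.314,47.996 173.807,55.435 167.300,64.189 155.791,74.258 139.280,85.641

[2] closed run; points: 62.650,54.882 96.792,54.882 96.792,103.712 62.650,103.712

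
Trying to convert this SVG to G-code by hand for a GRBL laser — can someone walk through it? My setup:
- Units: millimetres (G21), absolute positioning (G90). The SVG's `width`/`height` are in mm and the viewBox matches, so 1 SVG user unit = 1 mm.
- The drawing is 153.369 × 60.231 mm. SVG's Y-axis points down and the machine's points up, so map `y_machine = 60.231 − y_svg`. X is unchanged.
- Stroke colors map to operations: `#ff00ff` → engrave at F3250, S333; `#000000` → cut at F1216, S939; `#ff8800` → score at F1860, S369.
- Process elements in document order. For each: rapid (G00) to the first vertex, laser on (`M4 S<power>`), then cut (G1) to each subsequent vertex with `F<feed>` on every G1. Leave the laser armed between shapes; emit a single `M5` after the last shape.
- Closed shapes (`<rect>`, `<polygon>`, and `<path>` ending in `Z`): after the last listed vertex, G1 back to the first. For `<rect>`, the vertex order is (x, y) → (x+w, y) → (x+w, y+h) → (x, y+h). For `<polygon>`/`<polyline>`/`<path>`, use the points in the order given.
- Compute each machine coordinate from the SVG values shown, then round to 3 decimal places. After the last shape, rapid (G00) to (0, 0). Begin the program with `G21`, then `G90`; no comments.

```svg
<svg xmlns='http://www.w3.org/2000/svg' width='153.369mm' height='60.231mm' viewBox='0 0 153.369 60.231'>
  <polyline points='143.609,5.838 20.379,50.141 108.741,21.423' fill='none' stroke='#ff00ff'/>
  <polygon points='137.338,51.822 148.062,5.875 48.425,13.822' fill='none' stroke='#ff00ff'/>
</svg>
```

1 u = 1 mm; y_m = 60.231 − y.

[1] `<polyline>` open polyline, #ff00ff→engrave S333 F3250: (143.609,54.393) → (20.379,10.090) → (108.741,38.808)

[2] `<polygon>` closed polygon, #ff00ff→engrave S333 F3250: (137.338,8.409) → (148.062,54.356) → (48.425,46.409) → (137.338,8.409) (closed)

G21
G90
G00 X143.609 Y54.393
M4 S333
G1 X20.379 Y10.090 F3250
G1 X108.741 Y38.808 F3250
G00 X137.338 Y8.409
M4 S333
G1 X148.062 Y54.356 F3250
G1 X48.425 Y46.409 F3250
G1 X137.338 Y8.409 F3250
M5
G00 X0.000 Y0.000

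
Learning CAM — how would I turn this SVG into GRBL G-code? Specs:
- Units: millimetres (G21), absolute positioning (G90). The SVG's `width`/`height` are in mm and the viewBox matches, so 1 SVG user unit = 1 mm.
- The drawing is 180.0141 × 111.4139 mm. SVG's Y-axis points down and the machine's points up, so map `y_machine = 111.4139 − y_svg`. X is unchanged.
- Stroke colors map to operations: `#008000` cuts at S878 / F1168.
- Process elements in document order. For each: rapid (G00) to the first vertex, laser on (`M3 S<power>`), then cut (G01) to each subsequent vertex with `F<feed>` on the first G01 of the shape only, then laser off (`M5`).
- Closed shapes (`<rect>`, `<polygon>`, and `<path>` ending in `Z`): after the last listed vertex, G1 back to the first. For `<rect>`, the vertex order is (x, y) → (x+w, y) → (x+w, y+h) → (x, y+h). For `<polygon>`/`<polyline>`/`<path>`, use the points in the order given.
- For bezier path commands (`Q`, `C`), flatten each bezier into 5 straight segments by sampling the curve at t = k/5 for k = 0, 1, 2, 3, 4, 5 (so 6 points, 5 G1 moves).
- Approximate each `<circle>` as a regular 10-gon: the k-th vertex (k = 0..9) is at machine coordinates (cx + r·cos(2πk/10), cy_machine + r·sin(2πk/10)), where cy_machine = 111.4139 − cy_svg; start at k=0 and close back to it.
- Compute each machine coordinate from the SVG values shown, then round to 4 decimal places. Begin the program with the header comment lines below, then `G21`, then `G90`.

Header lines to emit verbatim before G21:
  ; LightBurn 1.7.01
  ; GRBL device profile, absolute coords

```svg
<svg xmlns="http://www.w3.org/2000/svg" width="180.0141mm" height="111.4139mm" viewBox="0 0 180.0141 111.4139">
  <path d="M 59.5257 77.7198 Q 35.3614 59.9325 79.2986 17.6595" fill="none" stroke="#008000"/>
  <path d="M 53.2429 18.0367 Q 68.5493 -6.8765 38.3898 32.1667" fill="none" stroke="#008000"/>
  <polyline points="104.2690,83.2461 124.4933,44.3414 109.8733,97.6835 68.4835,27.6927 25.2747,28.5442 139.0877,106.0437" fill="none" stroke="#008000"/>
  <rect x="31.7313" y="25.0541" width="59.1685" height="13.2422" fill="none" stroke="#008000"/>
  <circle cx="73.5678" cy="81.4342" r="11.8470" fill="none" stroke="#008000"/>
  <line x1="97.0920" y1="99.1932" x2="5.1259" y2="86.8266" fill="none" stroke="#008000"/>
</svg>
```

; LightBurn 1.7.01
; GRBL device profile, absolute coords
G21
G90
G00 X59.5257 Y33.6941
M3 S878
G01 X52.5840 Y41.7884 F1168
G01 X51.0905 Y51.8417
G01 X55.0451 Y63.8537
G01 X64.4478 Y77.8246
G01 X79.2986 Y93.7544
M5
G00 X53.2429 Y93.3772
M3 S878
G01 X57.5468 Y100.7842 F1168
G01 X58.2135 Y103.0747
G01 X55.2429 Y100.2487
G01 X48.6350 Y92.3062
G01 X38.3898 Y79.2472
M5
G00 X104.2690 Y28.1678
M3 S878
G01 X124.4933 Y67.0725 F1168
G01 X109.8733 Y13.7304
G01 X68.4835 Y83.7212
G01 X25.2747 Y82.8697
G01 X139.0877 Y5.3702
M5
G00 X31.7313 Y86.3598
M3 S878
G01 X90.8998 Y86.3598 F1168
G01 X90.8998 Y73.1176
G01 X31.7313 Y73.1176
G01 X31.7313 Y86.3598
M5
G00 X85.4148 Y29.9797
M3 S878
G01 X83.1522 Y36.9432 F1168
G01 X77.2287 Y41.2469
G01 X69.9069 Y41.2469
G01 X63.9834 Y36.9432
G01 X61.7208 Y29.9797
G01 X63.9834 Y23.0162
G01 X69.9069 Y18.7125
G01 X77.2287 Y18.7125
G01 X83.1522 Y23.0162
G01 X85.4148 Y29.9797
M5
G00 X97.0920 Y12.2207
M3 S878
G01 X5.1259 Y24.5873 F1168
M5

viewBox `0 0 180.0141 111.4139` with mm width/height → 1 unit = 1 mm. Flip: y_m = 111.4139 − y_svg.

**Shape 1** — `<path>` quadratic bezier, stroke `#008000` → cut (S878, F1168). Control points (SVG): P0=(59.5257,77.7198), P1=(35.3614,59.9325), P2=(79.2986,17.6595); sampled at t=k/5. Machine vertices: (59.5257,33.6941) → (52.5840,41.7884) → (51.0905,51.8417) → (55.0451,63.8537) → (64.4478,77.8246) → (79.2986,93.7544). Open path.

**Shape 2** — `<path>` quadratic bezier, stroke `#008000` → cut (S878, F1168). Control points (SVG): P0=(53.2429,18.0367), P1=(68.5493,-6.8765), P2=(38.3898,32.1667); sampled at t=k/5. Machine vertices: (53.2429,93.3772) → (57.5468,100.7842) → (58.2135,103.0747) → (55.2429,100.2487) → (48.6350,92.3062) → (38.3898,79.2472). Open path.

**Shape 3** — `<polyline>` open polyline, stroke `#008000` → cut (S878, F1168). Machine vertices: (104.2690,28.1678) → (124.4933,67.0725) → (109.8733,13.7304) → (68.4835,83.7212) → (25.2747,82.8697) → (139.0877,5.3702). Open path.

**Shape 4** — `<rect>` rectangle, stroke `#008000` → cut (S878, F1168). Machine vertices: (31.7313,86.3598) → (90.8998,86.3598) → (90.8998,73.1176) → (31.7313,73.1176) → (31.7313,86.3598). Closed: final G1 returns to the first vertex.

**Shape 5** — `<circle>` circle, stroke `#008000` → cut (S878, F1168). Machine vertices: (85.4148,29.9797) → (83.1522,36.9432) → (77.2287,41.2469) → (69.9069,41.2469) → (63.9834,36.9432) → (61.7208,29.9797) → (63.9834,23.0162) → (69.9069,18.7125) → (77.2287,18.7125) → (83.1522,23.0162) → (85.4148,29.9797). Closed: final G1 returns to the first vertex.

**Shape 6** — `<line>` line segment, stroke `#008000` → cut (S878, F1168). Machine vertices: (97.0920,12.2207) → (5.1259,24.5873). Open path.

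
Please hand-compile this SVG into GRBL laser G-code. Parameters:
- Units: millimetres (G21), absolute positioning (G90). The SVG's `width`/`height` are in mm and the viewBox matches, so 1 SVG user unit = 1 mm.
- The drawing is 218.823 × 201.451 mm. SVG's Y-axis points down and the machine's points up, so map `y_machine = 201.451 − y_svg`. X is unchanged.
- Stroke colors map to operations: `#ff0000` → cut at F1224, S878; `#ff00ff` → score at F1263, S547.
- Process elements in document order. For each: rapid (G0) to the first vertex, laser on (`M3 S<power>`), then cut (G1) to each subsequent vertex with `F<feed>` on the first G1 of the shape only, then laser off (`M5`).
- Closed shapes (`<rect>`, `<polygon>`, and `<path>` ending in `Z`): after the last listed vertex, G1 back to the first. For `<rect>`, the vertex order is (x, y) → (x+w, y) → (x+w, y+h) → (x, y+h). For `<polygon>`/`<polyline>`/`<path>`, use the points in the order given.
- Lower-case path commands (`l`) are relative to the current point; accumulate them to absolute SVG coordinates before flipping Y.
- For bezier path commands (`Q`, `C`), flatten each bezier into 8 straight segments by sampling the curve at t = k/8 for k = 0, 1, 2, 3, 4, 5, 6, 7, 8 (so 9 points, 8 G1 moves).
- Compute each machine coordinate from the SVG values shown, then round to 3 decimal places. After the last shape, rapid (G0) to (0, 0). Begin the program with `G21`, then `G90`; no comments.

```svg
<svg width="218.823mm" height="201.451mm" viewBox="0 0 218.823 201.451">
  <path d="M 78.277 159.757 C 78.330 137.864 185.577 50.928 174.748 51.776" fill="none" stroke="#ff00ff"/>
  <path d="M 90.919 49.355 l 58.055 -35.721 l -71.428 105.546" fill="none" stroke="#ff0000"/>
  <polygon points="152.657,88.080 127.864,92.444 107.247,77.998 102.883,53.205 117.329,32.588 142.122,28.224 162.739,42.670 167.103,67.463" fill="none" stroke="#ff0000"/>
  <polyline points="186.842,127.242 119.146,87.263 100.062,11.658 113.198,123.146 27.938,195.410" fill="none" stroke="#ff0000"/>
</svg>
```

viewBox `0 0 218.823 201.451` with mm width/height → 1 unit = 1 mm. Flip: y_m = 201.451 − y_svg.

**Shape 1** — `<path>` cubic bezier, stroke `#ff00ff` → score (S547, F1263). Control points (SVG): P0=(78.277,159.757), P1=(78.330,137.864), P2=(185.577,50.928), P3=(174.748,51.776); sampled at t=k/8. Machine vertices: (78.277,41.694) → (82.882,52.654) → (94.896,67.921) → (111.680,85.704) → (130.593,104.212) → (148.997,121.654) → (164.250,136.239) → (173.714,146.177) → (174.748,149.675). Open path.

**Shape 2** — `<path>` open polyline, stroke `#ff0000` → cut (S878, F1224). Machine vertices: (90.919,152.096) → (148.974,187.817) → (77.546,82.271). Open path.

**Shape 3** — `<polygon>` regular polygon, stroke `#ff0000` → cut (S878, F1224). Machine vertices: (152.657,113.371) → (127.864,109.007) → (107.247,123.453) → (102.883,148.246) → (117.329,168.863) → (142.122,173.227) → (162.739,158.781) → (167.103,133.988) → (152.657,113.371). Closed: final G1 returns to the first vertex.

**Shape 4** — `<polyline>` open polyline, stroke `#ff0000` → cut (S878, F1224). Machine vertices: (186.842,74.209) → (119.146,114.188) → (100.062,189.793) → (113.198,78.305) → (27.938,6.041). Open path.

G21
G90
G0 X78.277 Y41.694
M3 S547
G1 X82.882 Y52.654 F1263
G1 X94.896 Y67.921
G1 X111.680 Y85.704
G1 X130.593 Y104.212
G1 X148.997 Y121.654
G1 X164.250 Y136.239
G1 X173.714 Y146.177
G1 X174.748 Y149.675
M5
G0 X90.919 Y152.096
M3 S878
G1 X148.974 Y187.817 F1224
G1 X77.546 Y82.271
M5
G0 X152.657 Y113.371
M3 S878
G1 X127.864 Y109.007 F1224
G1 X107.247 Y123.453
G1 X102.883 Y148.246
G1 X117.329 Y168.863
G1 X142.122 Y173.227
G1 X162.739 Y158.781
G1 X167.103 Y133.988
G1 X152.657 Y113.371
M5
G0 X186.842 Y74.209
M3 S878
G1 X119.146 Y114.188 F1224
G1 X100.062 Y189.793
G1 X113.198 Y78.305
G1 X27.938 Y6.041
M5
G0 X0.000 Y0.000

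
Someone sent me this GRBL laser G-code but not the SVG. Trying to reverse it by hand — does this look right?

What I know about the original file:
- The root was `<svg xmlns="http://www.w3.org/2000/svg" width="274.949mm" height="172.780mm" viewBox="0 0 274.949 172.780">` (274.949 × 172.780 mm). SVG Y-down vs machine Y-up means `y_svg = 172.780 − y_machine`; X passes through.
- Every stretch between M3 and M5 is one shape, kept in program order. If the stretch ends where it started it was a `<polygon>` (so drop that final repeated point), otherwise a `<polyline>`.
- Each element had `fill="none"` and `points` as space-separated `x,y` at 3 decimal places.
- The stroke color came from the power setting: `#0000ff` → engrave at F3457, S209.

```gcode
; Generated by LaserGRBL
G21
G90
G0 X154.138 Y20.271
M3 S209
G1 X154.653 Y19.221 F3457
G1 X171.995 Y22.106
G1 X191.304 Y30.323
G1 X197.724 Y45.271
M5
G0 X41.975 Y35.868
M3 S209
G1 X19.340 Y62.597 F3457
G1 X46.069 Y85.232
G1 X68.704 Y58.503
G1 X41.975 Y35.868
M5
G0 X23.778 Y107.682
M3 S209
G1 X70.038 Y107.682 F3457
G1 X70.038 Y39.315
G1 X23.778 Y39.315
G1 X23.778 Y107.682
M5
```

Machine Y-up, SVG Y-down with viewBox height 172.780, so y_svg = 172.780 − y_machine; X carries over. Every run uses S209, so all elements get stroke `#0000ff` (engrave).

Run 1: The run is open, so emit a `<polyline>` with points (Y-flipped): 154.138,152.509 154.653,153.559 171.995,150.674 191.304,142.457 197.724,127.509.

Run 2: The run returns to its start, so emit a `<polygon>` with points (Y-flipped): 41.975,136.912 19.340,110.183 46.069,87.548 68.704,114.277.

Run 3: The run returns to its start, so emit a `<polygon>` with points (Y-flipped): 23.778,65.098 70.038,65.098 70.038,133.465 23.778,133.465.

<svg xmlns="http://www.w3.org/2000/svg" width="274.949mm" height="172.780mm" viewBox="0 0 274.949 172.780">
  <polyline points="154.138,152.509 154.653,153.559 171.995,150.674 191.304,142.457 197.724,127.509" fill="none" stroke="#0000ff"/>
  <polygon points="41.975,136.912 19.340,110.183 46.069,87.548 68.704,114.277" fill="none" stroke="#0000ff"/>
  <polygon points="23.778,65.098 70.038,65.098 70.038,133.465 23.778,133.465" fill="none" stroke="#0000ff"/>
</svg>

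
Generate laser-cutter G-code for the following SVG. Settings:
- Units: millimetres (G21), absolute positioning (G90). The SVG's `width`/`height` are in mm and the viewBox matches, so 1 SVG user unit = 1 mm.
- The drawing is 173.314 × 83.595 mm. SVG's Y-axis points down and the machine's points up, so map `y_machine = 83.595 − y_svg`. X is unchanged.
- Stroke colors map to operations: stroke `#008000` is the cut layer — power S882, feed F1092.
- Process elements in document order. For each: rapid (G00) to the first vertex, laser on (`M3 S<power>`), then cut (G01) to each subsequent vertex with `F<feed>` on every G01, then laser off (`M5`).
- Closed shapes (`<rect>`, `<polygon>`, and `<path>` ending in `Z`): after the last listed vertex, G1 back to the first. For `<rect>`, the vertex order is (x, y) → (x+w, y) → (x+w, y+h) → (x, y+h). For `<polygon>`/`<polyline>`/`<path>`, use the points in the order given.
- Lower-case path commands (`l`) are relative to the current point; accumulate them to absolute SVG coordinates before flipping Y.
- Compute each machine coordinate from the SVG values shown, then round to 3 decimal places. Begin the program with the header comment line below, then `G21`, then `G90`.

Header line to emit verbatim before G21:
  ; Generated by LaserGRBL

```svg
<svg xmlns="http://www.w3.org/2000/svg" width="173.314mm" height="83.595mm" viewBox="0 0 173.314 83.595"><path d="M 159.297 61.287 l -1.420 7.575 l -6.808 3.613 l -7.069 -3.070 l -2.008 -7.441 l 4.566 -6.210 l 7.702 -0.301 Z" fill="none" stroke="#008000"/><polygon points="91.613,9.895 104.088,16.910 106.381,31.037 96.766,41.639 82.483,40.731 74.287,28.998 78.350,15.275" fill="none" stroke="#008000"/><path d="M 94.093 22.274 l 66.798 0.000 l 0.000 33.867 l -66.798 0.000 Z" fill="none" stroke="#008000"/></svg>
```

; Generated by LaserGRBL
G21
G90
G00 X159.297 Y22.308
M3 S882
G01 X157.877 Y14.733 F1092
G01 X151.069 Y11.120 F1092
G01 X144.000 Y14.190 F1092
G01 X141.992 Y21.631 F1092
G01 X146.558 Y27.841 F1092
G01 X154.260 Y28.142 F1092
G01 X159.297 Y22.308 F1092
M5
G00 X91.613 Y73.700
M3 S882
G01 X104.088 Y66.685 F1092
G01 X106.381 Y52.558 F1092
G01 X96.766 Y41.956 F1092
G01 X82.483 Y42.864 F1092
G01 X74.287 Y54.597 F1092
G01 X78.350 Y68.320 F1092
G01 X91.613 Y73.700 F1092
M5
G00 X94.093 Y61.321
M3 S882
G01 X160.891 Y61.321 F1092
G01 X160.891 Y27.454 F1092
G01 X94.093 Y27.454 F1092
G01 X94.093 Y61.321 F1092
M5

1 u = 1 mm; y_m = 83.595 − y.

[1] `<path>` regular polygon, #008000→cut S882 F1092: (159.297,22.308) → (157.877,14.733) → (151.069,11.120) → (144.000,14.190) → (141.992,21.631) → (146.558,27.841) → (154.260,28.142) → (159.297,22.308) (closed)

[2] `<polygon>` regular polygon, #008000→cut S882 F1092: (91.613,73.700) → (104.088,66.685) → (106.381,52.558) → (96.766,41.956) → (82.483,42.864) → (74.287,54.597) → (78.350,68.320) → (91.613,73.700) (closed)

[3] `<path>` rectangle, #008000→cut S882 F1092: (94.093,61.321) → (160.891,61.321) → (160.891,27.454) → (94.093,27.454) → (94.093,61.321) (closed)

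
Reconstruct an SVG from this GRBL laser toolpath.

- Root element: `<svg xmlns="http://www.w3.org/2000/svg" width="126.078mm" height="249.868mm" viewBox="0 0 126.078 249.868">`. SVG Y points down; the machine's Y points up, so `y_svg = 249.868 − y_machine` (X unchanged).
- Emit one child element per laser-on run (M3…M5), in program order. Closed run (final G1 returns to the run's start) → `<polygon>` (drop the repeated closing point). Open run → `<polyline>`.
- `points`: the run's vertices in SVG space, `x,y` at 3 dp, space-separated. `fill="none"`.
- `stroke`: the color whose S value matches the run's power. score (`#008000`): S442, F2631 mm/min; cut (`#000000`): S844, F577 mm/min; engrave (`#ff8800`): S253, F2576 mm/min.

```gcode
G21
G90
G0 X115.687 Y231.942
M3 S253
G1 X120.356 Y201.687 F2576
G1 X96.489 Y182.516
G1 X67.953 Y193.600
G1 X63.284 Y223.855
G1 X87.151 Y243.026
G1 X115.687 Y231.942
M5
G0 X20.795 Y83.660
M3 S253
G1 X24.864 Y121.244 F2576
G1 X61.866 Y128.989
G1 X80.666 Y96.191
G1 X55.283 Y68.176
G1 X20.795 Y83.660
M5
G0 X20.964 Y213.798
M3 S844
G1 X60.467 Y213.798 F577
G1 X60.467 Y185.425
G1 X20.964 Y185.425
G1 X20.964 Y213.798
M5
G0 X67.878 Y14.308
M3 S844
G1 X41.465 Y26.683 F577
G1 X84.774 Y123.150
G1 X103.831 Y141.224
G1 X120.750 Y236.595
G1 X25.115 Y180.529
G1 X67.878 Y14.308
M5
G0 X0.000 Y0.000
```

y_svg = 249.868 − y_m.

[1] S253→`#ff8800` (engrave); closed run; points: 115.687,17.926 120.356,48.181 96.489,67.352 67.953,56.268 63.284,26.013 87.151,6.842

[2] S253→`#ff8800` (engrave); closed run; points: 20.795,166.208 24.864,128.624 61.866,120.879 80.666,153.677 55.283,181.692

[3] S844→`#000000` (cut); closed run; points: 20.964,36.070 60.467,36.070 60.467,64.443 20.964,64.443

[4] S844→`#000000` (cut); closed run; points: 67.878,235.560 41.465,223.185 84.774,126.718 103.831,108.644 120.750,13.273 25.115,69.339

<svg xmlns="http://www.w3.org/2000/svg" width="126.078mm" height="249.868mm" viewBox="0 0 126.078 249.868">
  <polygon points="115.687,17.926 120.356,48.181 96.489,67.352 67.953,56.268 63.284,26.013 87.151,6.842" fill="none" stroke="#ff8800"/>
  <polygon points="20.795,166.208 24.864,128.624 61.866,120.879 80.666,153.677 55.283,181.692" fill="none" stroke="#ff8800"/>
  <polygon points="20.964,36.070 60.467,36.070 60.467,64.443 20.964,64.443" fill="none" stroke="#000000"/>
  <polygon points="67.878,235.560 41.465,223.185 84.774,126.718 103.831,108.644 120.750,13.273 25.115,69.339" fill="none" stroke="#000000"/>
</svg>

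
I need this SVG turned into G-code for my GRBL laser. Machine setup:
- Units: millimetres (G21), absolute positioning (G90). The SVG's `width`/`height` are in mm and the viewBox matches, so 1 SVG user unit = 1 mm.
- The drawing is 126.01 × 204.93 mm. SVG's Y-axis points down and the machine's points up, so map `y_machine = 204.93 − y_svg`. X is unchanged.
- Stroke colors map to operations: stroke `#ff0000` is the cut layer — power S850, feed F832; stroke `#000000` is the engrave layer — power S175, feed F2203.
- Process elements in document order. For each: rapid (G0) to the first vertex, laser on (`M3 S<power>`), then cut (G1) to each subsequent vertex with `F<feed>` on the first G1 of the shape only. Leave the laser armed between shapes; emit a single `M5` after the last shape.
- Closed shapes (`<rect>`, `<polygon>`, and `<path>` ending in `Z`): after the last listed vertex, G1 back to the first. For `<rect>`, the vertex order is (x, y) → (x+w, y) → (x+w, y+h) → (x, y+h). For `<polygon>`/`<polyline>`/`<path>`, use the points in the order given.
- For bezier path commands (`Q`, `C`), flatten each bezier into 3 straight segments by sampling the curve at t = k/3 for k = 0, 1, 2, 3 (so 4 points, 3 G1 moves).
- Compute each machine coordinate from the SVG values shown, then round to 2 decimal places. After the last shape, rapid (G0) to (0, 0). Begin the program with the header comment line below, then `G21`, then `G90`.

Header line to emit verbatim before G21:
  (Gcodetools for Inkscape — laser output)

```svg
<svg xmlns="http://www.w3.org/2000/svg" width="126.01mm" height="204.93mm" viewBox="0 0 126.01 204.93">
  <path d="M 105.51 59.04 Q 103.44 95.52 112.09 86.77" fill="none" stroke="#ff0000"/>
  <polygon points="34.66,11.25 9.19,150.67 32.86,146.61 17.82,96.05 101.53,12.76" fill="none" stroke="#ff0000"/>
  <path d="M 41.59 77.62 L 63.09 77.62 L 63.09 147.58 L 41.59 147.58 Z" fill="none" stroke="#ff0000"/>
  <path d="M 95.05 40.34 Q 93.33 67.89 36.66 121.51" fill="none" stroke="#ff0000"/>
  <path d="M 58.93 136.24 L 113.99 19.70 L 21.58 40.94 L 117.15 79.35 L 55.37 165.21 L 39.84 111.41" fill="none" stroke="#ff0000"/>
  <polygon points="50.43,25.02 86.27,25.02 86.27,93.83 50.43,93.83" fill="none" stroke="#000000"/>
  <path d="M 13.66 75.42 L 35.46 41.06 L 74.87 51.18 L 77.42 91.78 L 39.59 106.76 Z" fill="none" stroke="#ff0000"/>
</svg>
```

(Gcodetools for Inkscape — laser output)
G21
G90
G0 X105.51 Y145.89
M3 S850
G1 X105.32 Y126.60 F832
G1 X107.51 Y117.35
G1 X112.09 Y118.16
G0 X34.66 Y193.68
M3 S850
G1 X9.19 Y54.26 F832
G1 X32.86 Y58.32
G1 X17.82 Y108.88
G1 X101.53 Y192.17
G1 X34.66 Y193.68
G0 X41.59 Y127.31
M3 S850
G1 X63.09 Y127.31 F832
G1 X63.09 Y57.35
G1 X41.59 Y57.35
G1 X41.59 Y127.31
G0 X95.05 Y164.59
M3 S850
G1 X87.80 Y143.33 F832
G1 X68.33 Y116.27
G1 X36.66 Y83.42
G0 X58.93 Y68.69
M3 S850
G1 X113.99 Y185.23 F832
G1 X21.58 Y163.99
G1 X117.15 Y125.58
G1 X55.37 Y39.72
G1 X39.84 Y93.52
G0 X50.43 Y179.91
M3 S175
G1 X86.27 Y179.91 F2203
G1 X86.27 Y111.10
G1 X50.43 Y111.10
G1 X50.43 Y179.91
G0 X13.66 Y129.51
M3 S850
G1 X35.46 Y163.87 F832
G1 X74.87 Y153.75
G1 X77.42 Y113.15
G1 X39.59 Y98.17
G1 X13.66 Y129.51
M5
G0 X0.00 Y0.00

1 u = 1 mm; y_m = 204.93 − y.

[1] `<path>` quadratic bezier, #ff0000→cut S850 F832: (105.51,145.89) → (105.32,126.60) → (107.51,117.35) → (112.09,118.16)

[2] `<polygon>` closed polygon, #ff0000→cut S850 F832: (34.66,193.68) → (9.19,54.26) → (32.86,58.32) → (17.82,108.88) → (101.53,192.17) → (34.66,193.68) (closed)

[3] `<path>` rectangle, #ff0000→cut S850 F832: (41.59,127.31) → (63.09,127.31) → (63.09,57.35) → (41.59,57.35) → (41.59,127.31) (closed)

[4] `<path>` quadratic bezier, #ff0000→cut S850 F832: (95.05,164.59) → (87.80,143.33) → (68.33,116.27) → (36.66,83.42)

[5] `<path>` open polyline, #ff0000→cut S850 F832: (58.93,68.69) → (113.99,185.23) → (21.58,163.99) → (117.15,125.58) → (55.37,39.72) → (39.84,93.52)

[6] `<polygon>` rectangle, #000000→engrave S175 F2203: (50.43,179.91) → (86.27,179.91) → (86.27,111.10) → (50.43,111.10) → (50.43,179.91) (closed)

[7] `<path>` regular polygon, #ff0000→cut S850 F832: (13.66,129.51) → (35.46,163.87) → (74.87,153.75) → (77.42,113.15) → (39.59,98.17) → (13.66,129.51) (closed)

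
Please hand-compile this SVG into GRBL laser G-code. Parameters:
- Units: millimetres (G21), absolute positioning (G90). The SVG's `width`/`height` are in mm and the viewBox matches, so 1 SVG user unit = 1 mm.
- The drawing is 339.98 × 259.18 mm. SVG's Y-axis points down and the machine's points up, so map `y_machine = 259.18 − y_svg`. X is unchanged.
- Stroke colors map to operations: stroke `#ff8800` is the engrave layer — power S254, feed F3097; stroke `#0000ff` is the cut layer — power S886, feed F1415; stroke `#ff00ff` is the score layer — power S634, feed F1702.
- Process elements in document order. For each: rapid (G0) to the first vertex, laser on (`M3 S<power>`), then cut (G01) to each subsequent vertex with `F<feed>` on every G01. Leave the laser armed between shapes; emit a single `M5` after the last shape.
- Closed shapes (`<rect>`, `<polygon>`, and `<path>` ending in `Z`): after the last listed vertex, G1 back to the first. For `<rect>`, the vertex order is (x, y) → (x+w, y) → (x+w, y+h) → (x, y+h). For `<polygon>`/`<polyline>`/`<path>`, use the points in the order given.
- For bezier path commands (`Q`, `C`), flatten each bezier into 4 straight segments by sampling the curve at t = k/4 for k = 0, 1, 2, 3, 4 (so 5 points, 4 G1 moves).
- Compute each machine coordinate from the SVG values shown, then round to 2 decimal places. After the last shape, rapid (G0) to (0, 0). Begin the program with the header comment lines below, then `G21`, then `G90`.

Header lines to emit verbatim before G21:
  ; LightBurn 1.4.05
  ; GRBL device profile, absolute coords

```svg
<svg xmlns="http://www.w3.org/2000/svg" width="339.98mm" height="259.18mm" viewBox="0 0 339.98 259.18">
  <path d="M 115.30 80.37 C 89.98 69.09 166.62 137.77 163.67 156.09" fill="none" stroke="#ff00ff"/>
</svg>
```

; LightBurn 1.4.05
; GRBL device profile, absolute coords
G21
G90
G0 X115.30 Y178.81
M3 S634
G01 X112.59 Y174.31 F1702
G01 X131.10 Y152.05 F1702
G01 X153.80 Y124.24 F1702
G01 X163.67 Y103.09 F1702
M5
G0 X0.00 Y0.00

Since the viewBox matches the mm dimensions, user units are millimetres directly. The only transform is the Y-flip y_m = 259.18 − y_svg.

Shape 1 is a cubic bezier drawn with `<path>`. Its stroke #ff00ff means score at S634, F1702. After flipping Y the toolpath is (115.30,178.81) → (112.59,174.31) → (131.10,152.05) → (153.80,124.24) → (163.67,103.09).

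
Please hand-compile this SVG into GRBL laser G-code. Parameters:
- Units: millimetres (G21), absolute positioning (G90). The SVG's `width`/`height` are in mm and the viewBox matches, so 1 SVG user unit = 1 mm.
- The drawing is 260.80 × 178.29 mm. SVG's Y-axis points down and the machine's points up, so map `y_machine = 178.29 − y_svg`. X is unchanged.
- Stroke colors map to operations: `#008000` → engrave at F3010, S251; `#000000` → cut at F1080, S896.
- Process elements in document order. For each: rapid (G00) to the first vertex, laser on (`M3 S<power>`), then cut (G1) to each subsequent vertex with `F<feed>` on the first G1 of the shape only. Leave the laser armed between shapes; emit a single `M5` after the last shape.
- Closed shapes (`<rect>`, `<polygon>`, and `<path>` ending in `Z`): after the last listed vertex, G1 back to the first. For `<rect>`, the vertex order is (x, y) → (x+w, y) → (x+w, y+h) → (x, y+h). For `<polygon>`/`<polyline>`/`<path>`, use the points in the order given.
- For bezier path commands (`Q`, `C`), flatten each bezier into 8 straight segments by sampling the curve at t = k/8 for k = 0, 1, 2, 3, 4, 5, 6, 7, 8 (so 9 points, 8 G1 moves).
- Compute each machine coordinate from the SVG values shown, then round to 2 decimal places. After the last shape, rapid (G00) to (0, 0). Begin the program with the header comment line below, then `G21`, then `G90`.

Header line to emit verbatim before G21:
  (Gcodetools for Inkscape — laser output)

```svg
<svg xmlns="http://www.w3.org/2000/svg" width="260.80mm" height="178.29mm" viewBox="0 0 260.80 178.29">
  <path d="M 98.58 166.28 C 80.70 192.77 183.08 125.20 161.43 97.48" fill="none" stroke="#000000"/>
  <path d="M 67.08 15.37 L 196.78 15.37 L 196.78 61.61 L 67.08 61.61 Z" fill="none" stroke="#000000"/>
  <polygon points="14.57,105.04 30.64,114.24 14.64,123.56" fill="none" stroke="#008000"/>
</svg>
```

viewBox `0 0 260.80 178.29` with mm width/height → 1 unit = 1 mm. Flip: y_m = 178.29 − y_svg.

**Shape 1** — `<path>` cubic bezier, stroke `#000000` → cut (S896, F1080). Control points (SVG): P0=(98.58,166.28), P1=(80.70,192.77), P2=(183.08,125.20), P3=(161.43,97.48); sampled at t=k/8. Machine vertices: (98.58,12.01) → (97.04,6.22) → (103.90,7.69) → (116.32,14.83) → (131.42,26.08) → (146.34,39.87) → (158.23,54.64) → (164.21,68.81) → (161.43,80.81). Open path.

**Shape 2** — `<path>` rectangle, stroke `#000000` → cut (S896, F1080). Machine vertices: (67.08,162.92) → (196.78,162.92) → (196.78,116.68) → (67.08,116.68) → (67.08,162.92). Closed: final G1 returns to the first vertex.

**Shape 3** — `<polygon>` regular polygon, stroke `#008000` → engrave (S251, F3010). Machine vertices: (14.57,73.25) → (30.64,64.05) → (14.64,54.73) → (14.57,73.25). Closed: final G1 returns to the first vertex.

(Gcodetools for Inkscape — laser output)
G21
G90
G00 X98.58 Y12.01
M3 S896
G1 X97.04 Y6.22 F1080
G1 X103.90 Y7.69
G1 X116.32 Y14.83
G1 X131.42 Y26.08
G1 X146.34 Y39.87
G1 X158.23 Y54.64
G1 X164.21 Y68.81
G1 X161.43 Y80.81
G00 X67.08 Y162.92
M3 S896
G1 X196.78 Y162.92 F1080
G1 X196.78 Y116.68
G1 X67.08 Y116.68
G1 X67.08 Y162.92
G00 X14.57 Y73.25
M3 S251
G1 X30.64 Y64.05 F3010
G1 X14.64 Y54.73
G1 X14.57 Y73.25
M5
G00 X0.00 Y0.00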